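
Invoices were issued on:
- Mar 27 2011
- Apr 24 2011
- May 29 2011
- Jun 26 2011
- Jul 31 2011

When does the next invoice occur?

These are Sundays with 28, 35, 28, 35-day gaps.
Each is the final Sunday of its month — May 29 2011 is past the 28th, so '4th Sunday' doesn't fit.
August 2011 ends with Sunday Aug 28 2011.

Aug 28 2011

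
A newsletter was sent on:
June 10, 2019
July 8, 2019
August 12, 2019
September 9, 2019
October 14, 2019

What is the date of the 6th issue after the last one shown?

These are Mondays at 28- or 35-day spacing (28, 35, 28, 35).
The pattern: 2nd Monday of the month.
2nd Monday of November 2019: November 11, 2019.
December 2019 — 2nd Monday is December 9, 2019.
2nd Monday of January 2020: January 13, 2020.
February 2020 — 2nd Monday is February 10, 2020.
2nd Monday of March 2020: March 9, 2020.
2nd Monday of April 2020: April 13, 2020.

April 13, 2020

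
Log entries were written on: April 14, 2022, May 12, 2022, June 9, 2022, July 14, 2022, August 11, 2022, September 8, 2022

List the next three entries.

Gaps: 28, 28, 35, 28, 28 days — a mix of 28 and 35. Every date is a Thursday.
Each is the 2nd Thursday of its month.
October 2022 — 2nd Thursday is October 13, 2022.
November 2022 — 2nd Thursday is November 10, 2022.
December 2022 — 2nd Thursday is December 8, 2022.

October 13, 2022; November 10, 2022; December 8, 2022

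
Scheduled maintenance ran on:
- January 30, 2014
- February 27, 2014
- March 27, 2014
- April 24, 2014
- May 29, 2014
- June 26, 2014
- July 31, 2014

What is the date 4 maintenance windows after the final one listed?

These are Thursdays with 28, 28, 28, 35, 28, 35-day gaps.
Each is the final Thursday of its month — January 30, 2014 is past the 28th, so '4th Thursday' doesn't fit.
August 2014 ends with Thursday August 28, 2014.
Last Thursday of September 2014: September 25, 2014.
October 2014 ends with Thursday October 30, 2014.
November 2014 ends with Thursday November 27, 2014.

November 27, 2014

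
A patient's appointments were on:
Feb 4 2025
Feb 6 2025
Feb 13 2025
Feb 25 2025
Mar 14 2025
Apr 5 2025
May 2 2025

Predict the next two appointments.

The spacing grows by 5 each time: 2, 7, 12, 17, 22, 27 days.
Next gap: 32 days. May 2 2025 + 32 days = Jun 3 2025.
Next gap: 37 days. Jun 3 2025 + 37 days = Jul 10 2025.

Jun 3 2025, Jul 10 2025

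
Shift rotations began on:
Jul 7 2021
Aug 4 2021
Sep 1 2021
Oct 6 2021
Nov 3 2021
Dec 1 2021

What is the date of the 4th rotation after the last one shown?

Apr 6 2022

Gaps: 28, 28, 35, 28, 28 days — a mix of 28 and 35. Every date is a Wednesday.
Each is the 1st Wednesday of its month.
1st Wednesday of January 2022: Jan 5 2022.
February 2022 — 1st Wednesday is Feb 2 2022.
1st Wednesday of March 2022: Mar 2 2022.
April 2022 — 1st Wednesday is Apr 6 2022.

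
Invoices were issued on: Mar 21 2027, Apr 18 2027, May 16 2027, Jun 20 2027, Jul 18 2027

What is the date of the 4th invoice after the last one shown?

Nov 21 2027

These are Sundays at 28- or 35-day spacing (28, 28, 35, 28).
The pattern: 3rd Sunday of the month.
3rd Sunday of August 2027: Aug 15 2027.
September 2027 — 3rd Sunday is Sep 19 2027.
October 2027 — 3rd Sunday is Oct 17 2027.
November 2027 — 3rd Sunday is Nov 21 2027.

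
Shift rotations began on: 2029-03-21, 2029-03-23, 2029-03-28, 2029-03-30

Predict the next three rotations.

The gap pattern 2, 5, 2 repeats every 2 events.
These are the Wednesdays and Fridays of each week.
The following Wednesday is 2029-04-04.
The following Friday is 2029-04-06.
The following Wednesday is 2029-04-11.

2029-04-04, 2029-04-06, 2029-04-11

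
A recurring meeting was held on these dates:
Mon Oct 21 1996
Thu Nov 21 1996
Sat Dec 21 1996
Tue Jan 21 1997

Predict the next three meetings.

Fri Feb 21 1997, Fri Mar 21 1997, Mon Apr 21 1997

Each date is the 21st; the gaps (31, 30, 31) track the month lengths.
The rule is the 21st of each month.
Next: February 1997 → Fri Feb 21 1997.
March 1997: Fri Mar 21 1997.
Next: April 1997 → Mon Apr 21 1997.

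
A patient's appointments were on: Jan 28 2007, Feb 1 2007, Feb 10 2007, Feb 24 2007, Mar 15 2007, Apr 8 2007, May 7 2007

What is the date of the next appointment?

Gaps: 4, 9, 14, 19, 24, 29 days — each gap is 5 larger than the previous one.
Next gap: 34 days. May 7 2007 + 34 days = Jun 10 2007.

Jun 10 2007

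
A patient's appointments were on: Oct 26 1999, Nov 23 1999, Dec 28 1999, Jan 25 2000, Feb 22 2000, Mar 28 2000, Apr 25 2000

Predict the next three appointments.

May 23 2000, Jun 27 2000, Jul 25 2000

All dates are Tuesdays, 28, 35, 28, 28, 35, 28 days apart.
Specifically, the 4th Tuesday of each month.
4th Tuesday of May 2000: May 23 2000.
4th Tuesday of June 2000: Jun 27 2000.
4th Tuesday of July 2000: Jul 25 2000.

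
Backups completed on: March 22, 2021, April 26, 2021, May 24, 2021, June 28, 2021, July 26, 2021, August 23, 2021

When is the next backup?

All dates are Mondays, 35, 28, 35, 28, 28 days apart.
Specifically, the 4th Monday of each month.
September 2021 — 4th Monday is September 27, 2021.

September 27, 2021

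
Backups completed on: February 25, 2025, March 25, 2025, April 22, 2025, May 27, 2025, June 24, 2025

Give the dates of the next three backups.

July 22, 2025; August 26, 2025; September 23, 2025

All dates are Tuesdays, 28, 28, 35, 28 days apart.
Specifically, the 4th Tuesday of each month.
4th Tuesday of July 2025: July 22, 2025.
4th Tuesday of August 2025: August 26, 2025.
4th Tuesday of September 2025: September 23, 2025.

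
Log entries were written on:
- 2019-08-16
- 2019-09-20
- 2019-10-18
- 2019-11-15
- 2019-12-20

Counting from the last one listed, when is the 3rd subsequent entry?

2020-03-20

These are Fridays at 28- or 35-day spacing (35, 28, 28, 35).
The pattern: 3rd Friday of the month.
3rd Friday of January 2020: 2020-01-17.
February 2020 — 3rd Friday is 2020-02-21.
March 2020 — 3rd Friday is 2020-03-20.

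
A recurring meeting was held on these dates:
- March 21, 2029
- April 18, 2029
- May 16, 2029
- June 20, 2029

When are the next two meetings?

July 18, 2029; August 15, 2029

Gaps: 28, 28, 35 days — a mix of 28 and 35. Every date is a Wednesday.
Each is the 3rd Wednesday of its month.
3rd Wednesday of July 2029: July 18, 2029.
3rd Wednesday of August 2029: August 15, 2029.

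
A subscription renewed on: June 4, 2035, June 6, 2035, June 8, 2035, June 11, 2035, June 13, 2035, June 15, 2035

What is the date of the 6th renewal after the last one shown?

June 29, 2035

The gap pattern 2, 2, 3, 2, 2 repeats every 3 events.
These are the Mondays, Wednesdays and Fridays of each week.
Next Monday: June 18, 2035.
The following Wednesday is June 20, 2035.
Next Friday: June 22, 2035.
The following Monday is June 25, 2035.
The following Wednesday is June 27, 2035.
Next Friday: June 29, 2035.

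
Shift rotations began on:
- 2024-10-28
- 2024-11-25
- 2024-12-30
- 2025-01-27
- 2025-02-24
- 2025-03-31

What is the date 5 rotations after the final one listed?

These are Mondays with 28, 35, 28, 28, 35-day gaps.
Each is the final Monday of its month — 2024-12-30 is past the 28th, so '4th Monday' doesn't fit.
Last Monday of April 2025: 2025-04-28.
May 2025 ends with Monday 2025-05-26.
Last Monday of June 2025: 2025-06-30.
Last Monday of July 2025: 2025-07-28.
August 2025 ends with Monday 2025-08-25.

2025-08-25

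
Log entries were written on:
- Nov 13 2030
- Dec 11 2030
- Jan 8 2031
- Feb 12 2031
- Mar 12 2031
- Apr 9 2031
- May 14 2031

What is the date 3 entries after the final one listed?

Aug 13 2031

Gaps: 28, 28, 35, 28, 28, 35 days — a mix of 28 and 35. Every date is a Wednesday.
Each is the 2nd Wednesday of its month.
2nd Wednesday of June 2031: Jun 11 2031.
July 2031 — 2nd Wednesday is Jul 9 2031.
August 2031 — 2nd Wednesday is Aug 13 2031.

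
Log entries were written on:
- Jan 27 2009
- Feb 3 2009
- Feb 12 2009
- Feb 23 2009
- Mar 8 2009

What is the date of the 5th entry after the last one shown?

Jun 11 2009

Gaps: 7, 9, 11, 13 days — each gap is 2 larger than the previous one.
Next gap: 15 days. Mar 8 2009 + 15 days = Mar 23 2009.
Next gap: 17 days. Mar 23 2009 + 17 days = Apr 9 2009.
Next gap: 19 days. Apr 9 2009 + 19 days = Apr 28 2009.
Next gap: 21 days. Apr 28 2009 + 21 days = May 19 2009.
Next gap: 23 days. May 19 2009 + 23 days = Jun 11 2009.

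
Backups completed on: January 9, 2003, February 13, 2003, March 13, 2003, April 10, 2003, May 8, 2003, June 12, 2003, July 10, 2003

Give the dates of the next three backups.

August 14, 2003; September 11, 2003; October 9, 2003

Gaps: 35, 28, 28, 28, 35, 28 days — a mix of 28 and 35. Every date is a Thursday.
Each is the 2nd Thursday of its month.
2nd Thursday of August 2003: August 14, 2003.
2nd Thursday of September 2003: September 11, 2003.
October 2003 — 2nd Thursday is October 9, 2003.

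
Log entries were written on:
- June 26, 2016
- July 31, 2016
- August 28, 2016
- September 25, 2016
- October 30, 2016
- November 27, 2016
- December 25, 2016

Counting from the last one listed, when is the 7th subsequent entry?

Every date is a Sunday; gaps 35, 28, 28, 35, 28, 28 days.
Each is the last Sunday of its month (at least one falls on the 29th or later, ruling out '4th Sunday').
Last Sunday of January 2017: January 29, 2017.
February 2017 ends with Sunday February 26, 2017.
Last Sunday of March 2017: March 26, 2017.
April 2017 ends with Sunday April 30, 2017.
Last Sunday of May 2017: May 28, 2017.
June 2017 ends with Sunday June 25, 2017.
July 2017 ends with Sunday July 30, 2017.

July 30, 2017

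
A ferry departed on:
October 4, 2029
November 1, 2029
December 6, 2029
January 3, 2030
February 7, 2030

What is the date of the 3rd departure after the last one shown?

All dates are Thursdays, 28, 35, 28, 35 days apart.
Specifically, the 1st Thursday of each month.
1st Thursday of March 2030: March 7, 2030.
1st Thursday of April 2030: April 4, 2030.
May 2030 — 1st Thursday is May 2, 2030.

May 2, 2030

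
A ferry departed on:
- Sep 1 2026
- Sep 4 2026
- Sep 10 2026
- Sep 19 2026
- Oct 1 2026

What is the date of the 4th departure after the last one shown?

Dec 18 2026

Gaps: 3, 6, 9, 12 days — each gap is 3 larger than the previous one.
Next gap: 15 days. Oct 1 2026 + 15 days = Oct 16 2026.
Next gap: 18 days. Oct 16 2026 + 18 days = Nov 3 2026.
Next gap: 21 days. Nov 3 2026 + 21 days = Nov 24 2026.
Next gap: 24 days. Nov 24 2026 + 24 days = Dec 18 2026.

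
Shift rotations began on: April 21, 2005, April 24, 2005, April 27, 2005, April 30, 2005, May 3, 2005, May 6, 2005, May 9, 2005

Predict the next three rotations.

May 12, 2005; May 15, 2005; May 18, 2005

The spacing is 3, 3, 3, 3, 3, 3 days — always 3 days.
May 9, 2005 + 3 days = May 12, 2005.
May 12, 2005 + 3 days = May 15, 2005.
May 15, 2005 + 3 days = May 18, 2005.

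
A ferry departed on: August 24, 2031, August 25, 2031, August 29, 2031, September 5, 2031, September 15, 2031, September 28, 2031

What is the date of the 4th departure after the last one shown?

December 19, 2031

The spacing grows by 3 each time: 1, 4, 7, 10, 13 days.
Next gap: 16 days. September 28, 2031 + 16 days = October 14, 2031.
Next gap: 19 days. October 14, 2031 + 19 days = November 2, 2031.
Next gap: 22 days. November 2, 2031 + 22 days = November 24, 2031.
Next gap: 25 days. November 24, 2031 + 25 days = December 19, 2031.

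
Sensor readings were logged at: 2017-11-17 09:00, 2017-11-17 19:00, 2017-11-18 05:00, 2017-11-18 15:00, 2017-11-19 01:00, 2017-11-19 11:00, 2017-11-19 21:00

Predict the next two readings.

2017-11-20 07:00, 2017-11-20 17:00

Gaps: 10, 10, 10, 10, 10, 10 hours — each event is 10 hours after the previous one.
2017-11-19 21:00 + 10 h = 2017-11-20 07:00.
2017-11-20 07:00 + 10 h = 2017-11-20 17:00.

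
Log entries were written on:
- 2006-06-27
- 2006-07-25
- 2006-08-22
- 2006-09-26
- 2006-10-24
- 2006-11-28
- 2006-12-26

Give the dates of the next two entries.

All dates are Tuesdays, 28, 28, 35, 28, 35, 28 days apart.
Specifically, the 4th Tuesday of each month.
4th Tuesday of January 2007: 2007-01-23.
February 2007 — 4th Tuesday is 2007-02-27.

2007-01-23, 2007-02-27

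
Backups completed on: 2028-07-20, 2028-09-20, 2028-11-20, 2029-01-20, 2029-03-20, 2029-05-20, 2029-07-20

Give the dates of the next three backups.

2029-09-20, 2029-11-20, 2030-01-20

Each date is the 20th; the gaps (62, 61, 61, 59, 61, 61) track the month lengths.
The rule is the 20th of every 2 months.
Next: September 2029 → 2029-09-20.
November 2029: 2029-11-20.
January 2030: 2030-01-20.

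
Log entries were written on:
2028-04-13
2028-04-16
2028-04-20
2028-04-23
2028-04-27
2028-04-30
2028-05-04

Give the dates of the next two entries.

2028-05-07, 2028-05-11

The gap pattern 3, 4, 3, 4, 3, 4 repeats every 2 events.
These are the Thursdays and Sundays of each week.
The following Sunday is 2028-05-07.
The following Thursday is 2028-05-11.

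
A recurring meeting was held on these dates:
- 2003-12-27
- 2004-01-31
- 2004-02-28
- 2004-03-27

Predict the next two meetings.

These are Saturdays with 35, 28, 28-day gaps.
Each is the final Saturday of its month — 2004-01-31 is past the 28th, so '4th Saturday' doesn't fit.
Last Saturday of April 2004: 2004-04-24.
Last Saturday of May 2004: 2004-05-29.

2004-04-24, 2004-05-29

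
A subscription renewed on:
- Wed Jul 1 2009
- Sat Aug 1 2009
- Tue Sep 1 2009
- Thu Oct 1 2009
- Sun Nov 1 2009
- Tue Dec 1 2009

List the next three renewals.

The day-of-month is always 1 (31, 31, 30, 31, 30 days between events).
So this recurs on the 1st of each month.
Next: January 2010 → Fri Jan 1 2010.
February 2010: Mon Feb 1 2010.
March 2010: Mon Mar 1 2010.

Fri Jan 1 2010, Mon Feb 1 2010, Mon Mar 1 2010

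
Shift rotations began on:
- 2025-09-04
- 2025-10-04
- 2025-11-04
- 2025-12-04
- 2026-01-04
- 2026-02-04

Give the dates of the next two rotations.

Each date is the 4th; the gaps (30, 31, 30, 31, 31) track the month lengths.
The rule is the 4th of each month.
Next: March 2026 → 2026-03-04.
April 2026: 2026-04-04.

2026-03-04, 2026-04-04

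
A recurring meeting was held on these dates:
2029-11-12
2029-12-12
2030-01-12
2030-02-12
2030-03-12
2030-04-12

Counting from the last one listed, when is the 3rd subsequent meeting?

The day-of-month is always 12 (30, 31, 31, 28, 31 days between events).
So this recurs on the 12th of each month.
May 2030: 2030-05-12.
Next: June 2030 → 2030-06-12.
July 2030: 2030-07-12.

2030-07-12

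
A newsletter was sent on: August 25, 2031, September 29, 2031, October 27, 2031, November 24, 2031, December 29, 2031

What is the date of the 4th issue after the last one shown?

April 26, 2032

All Mondays; the gaps (35, 28, 28, 35) vary with month length.
This is the last Monday of each month.
Last Monday of January 2032: January 26, 2032.
February 2032 ends with Monday February 23, 2032.
March 2032 ends with Monday March 29, 2032.
Last Monday of April 2032: April 26, 2032.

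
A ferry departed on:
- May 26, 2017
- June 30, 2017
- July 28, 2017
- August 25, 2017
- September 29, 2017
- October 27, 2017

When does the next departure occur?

November 24, 2017

These are Fridays with 35, 28, 28, 35, 28-day gaps.
Each is the final Friday of its month — June 30, 2017 is past the 28th, so '4th Friday' doesn't fit.
November 2017 ends with Friday November 24, 2017.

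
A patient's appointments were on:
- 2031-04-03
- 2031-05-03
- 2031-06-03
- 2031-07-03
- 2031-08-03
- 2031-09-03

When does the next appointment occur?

2031-10-03

Gaps: 30, 31, 30, 31, 31 days — not constant. Every event is on the 3rd of the month.
Pattern: the 3rd of each month.
October 2031: 2031-10-03.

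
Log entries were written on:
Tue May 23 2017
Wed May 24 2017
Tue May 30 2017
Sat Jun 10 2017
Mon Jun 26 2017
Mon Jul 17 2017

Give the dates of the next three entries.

Gaps: 1, 6, 11, 16, 21 days — each gap is 5 larger than the previous one.
Next gap: 26 days. Mon Jul 17 2017 + 26 days = Sat Aug 12 2017.
Next gap: 31 days. Sat Aug 12 2017 + 31 days = Tue Sep 12 2017.
Next gap: 36 days. Tue Sep 12 2017 + 36 days = Wed Oct 18 2017.

Sat Aug 12 2017, Tue Sep 12 2017, Wed Oct 18 2017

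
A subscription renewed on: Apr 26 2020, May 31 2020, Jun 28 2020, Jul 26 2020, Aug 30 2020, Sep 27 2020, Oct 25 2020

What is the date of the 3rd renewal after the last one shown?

Jan 31 2021

These are Sundays with 35, 28, 28, 35, 28, 28-day gaps.
Each is the final Sunday of its month — May 31 2020 is past the 28th, so '4th Sunday' doesn't fit.
Last Sunday of November 2020: Nov 29 2020.
Last Sunday of December 2020: Dec 27 2020.
January 2021 ends with Sunday Jan 31 2021.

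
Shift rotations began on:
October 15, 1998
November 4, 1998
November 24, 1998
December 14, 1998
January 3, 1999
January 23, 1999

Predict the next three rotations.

February 12, 1999; March 4, 1999; March 24, 1999

Every event comes 20 days after the last (20, 20, 20, 20, 20).
January 23, 1999 + 20 days = February 12, 1999.
February 12, 1999 + 20 days = March 4, 1999.
March 4, 1999 + 20 days = March 24, 1999.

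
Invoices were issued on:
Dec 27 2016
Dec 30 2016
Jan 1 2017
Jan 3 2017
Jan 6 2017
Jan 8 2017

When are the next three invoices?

Jan 10 2017, Jan 13 2017, Jan 15 2017

The gap pattern 3, 2, 2, 3, 2 repeats every 3 events.
These are the Tuesdays, Fridays and Sundays of each week.
Next Tuesday: Jan 10 2017.
The following Friday is Jan 13 2017.
The following Sunday is Jan 15 2017.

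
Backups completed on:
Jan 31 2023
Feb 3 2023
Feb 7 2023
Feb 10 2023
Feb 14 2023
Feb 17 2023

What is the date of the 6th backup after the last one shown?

Gaps: 3, 4, 3, 4, 3 days — not constant, but cyclic with period 2.
The events fall on every Tuesday and Friday.
The following Tuesday is Feb 21 2023.
The following Friday is Feb 24 2023.
Next Tuesday: Feb 28 2023.
The following Friday is Mar 3 2023.
The following Tuesday is Mar 7 2023.
The following Friday is Mar 10 2023.

Mar 10 2023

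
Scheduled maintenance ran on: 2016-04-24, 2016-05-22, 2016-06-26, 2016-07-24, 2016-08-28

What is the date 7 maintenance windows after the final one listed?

2017-03-26

All dates are Sundays, 28, 35, 28, 35 days apart.
Specifically, the 4th Sunday of each month.
September 2016 — 4th Sunday is 2016-09-25.
4th Sunday of October 2016: 2016-10-23.
November 2016 — 4th Sunday is 2016-11-27.
4th Sunday of December 2016: 2016-12-25.
4th Sunday of January 2017: 2017-01-22.
February 2017 — 4th Sunday is 2017-02-26.
4th Sunday of March 2017: 2017-03-26.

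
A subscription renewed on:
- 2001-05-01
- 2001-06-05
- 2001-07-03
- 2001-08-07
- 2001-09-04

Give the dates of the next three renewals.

All dates are Tuesdays, 35, 28, 35, 28 days apart.
Specifically, the 1st Tuesday of each month.
October 2001 — 1st Tuesday is 2001-10-02.
November 2001 — 1st Tuesday is 2001-11-06.
December 2001 — 1st Tuesday is 2001-12-04.

2001-10-02, 2001-11-06, 2001-12-04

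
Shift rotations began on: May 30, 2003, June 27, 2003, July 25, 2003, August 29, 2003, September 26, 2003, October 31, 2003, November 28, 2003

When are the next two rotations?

December 26, 2003; January 30, 2004

These are Fridays with 28, 28, 35, 28, 35, 28-day gaps.
Each is the final Friday of its month — May 30, 2003 is past the 28th, so '4th Friday' doesn't fit.
Last Friday of December 2003: December 26, 2003.
January 2004 ends with Friday January 30, 2004.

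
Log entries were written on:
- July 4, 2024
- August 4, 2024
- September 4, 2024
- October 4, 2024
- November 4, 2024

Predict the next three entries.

Gaps: 31, 31, 30, 31 days — not constant. Every event is on the 4th of the month.
Pattern: the 4th of each month.
Next: December 2024 → December 4, 2024.
Next: January 2025 → January 4, 2025.
Next: February 2025 → February 4, 2025.

December 4, 2024; January 4, 2025; February 4, 2025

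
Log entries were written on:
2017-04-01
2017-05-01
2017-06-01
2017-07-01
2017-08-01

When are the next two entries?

The day-of-month is always 1 (30, 31, 30, 31 days between events).
So this recurs on the 1st of each month.
September 2017: 2017-09-01.
Next: October 2017 → 2017-10-01.

2017-09-01, 2017-10-01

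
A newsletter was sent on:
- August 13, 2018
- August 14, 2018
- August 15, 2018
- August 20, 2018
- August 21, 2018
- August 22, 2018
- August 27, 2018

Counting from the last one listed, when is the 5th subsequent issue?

The gap pattern 1, 1, 5, 1, 1, 5 repeats every 3 events.
These are the Mondays, Tuesdays and Wednesdays of each week.
The following Tuesday is August 28, 2018.
The following Wednesday is August 29, 2018.
The following Monday is September 3, 2018.
Next Tuesday: September 4, 2018.
Next Wednesday: September 5, 2018.

September 5, 2018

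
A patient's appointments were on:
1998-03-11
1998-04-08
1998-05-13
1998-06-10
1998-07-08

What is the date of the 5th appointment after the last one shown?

All dates are Wednesdays, 28, 35, 28, 28 days apart.
Specifically, the 2nd Wednesday of each month.
2nd Wednesday of August 1998: 1998-08-12.
2nd Wednesday of September 1998: 1998-09-09.
2nd Wednesday of October 1998: 1998-10-14.
November 1998 — 2nd Wednesday is 1998-11-11.
December 1998 — 2nd Wednesday is 1998-12-09.

1998-12-09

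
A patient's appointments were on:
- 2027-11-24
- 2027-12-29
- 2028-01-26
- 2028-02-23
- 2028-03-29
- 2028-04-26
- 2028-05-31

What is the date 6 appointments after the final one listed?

2028-11-29

These are Wednesdays with 35, 28, 28, 35, 28, 35-day gaps.
Each is the final Wednesday of its month — 2027-12-29 is past the 28th, so '4th Wednesday' doesn't fit.
June 2028 ends with Wednesday 2028-06-28.
July 2028 ends with Wednesday 2028-07-26.
Last Wednesday of August 2028: 2028-08-30.
September 2028 ends with Wednesday 2028-09-27.
October 2028 ends with Wednesday 2028-10-25.
Last Wednesday of November 2028: 2028-11-29.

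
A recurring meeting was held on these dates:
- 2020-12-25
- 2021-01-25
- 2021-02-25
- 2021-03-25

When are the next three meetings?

2021-04-25, 2021-05-25, 2021-06-25

The day-of-month is always 25 (31, 31, 28 days between events).
So this recurs on the 25th of each month.
April 2021: 2021-04-25.
May 2021: 2021-05-25.
Next: June 2021 → 2021-06-25.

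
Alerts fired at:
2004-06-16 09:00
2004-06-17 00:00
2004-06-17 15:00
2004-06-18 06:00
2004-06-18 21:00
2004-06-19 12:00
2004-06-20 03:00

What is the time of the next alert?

Spacing: 15, 15, 15, 15, 15, 15 h — constant 15 h.
2004-06-20 03:00 + 15 h = 2004-06-20 18:00.

2004-06-20 18:00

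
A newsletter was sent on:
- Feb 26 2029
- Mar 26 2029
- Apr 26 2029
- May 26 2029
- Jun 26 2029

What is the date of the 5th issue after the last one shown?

Nov 26 2029

Gaps: 28, 31, 30, 31 days — not constant. Every event is on the 26th of the month.
Pattern: the 26th of each month.
July 2029: Jul 26 2029.
August 2029: Aug 26 2029.
September 2029: Sep 26 2029.
Next: October 2029 → Oct 26 2029.
November 2029: Nov 26 2029.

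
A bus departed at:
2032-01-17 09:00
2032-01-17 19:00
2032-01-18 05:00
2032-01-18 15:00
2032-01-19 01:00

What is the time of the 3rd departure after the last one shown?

Gaps: 10, 10, 10, 10 hours — each event is 10 hours after the previous one.
2032-01-19 01:00 + 10 h = 2032-01-19 11:00.
2032-01-19 11:00 + 10 h = 2032-01-19 21:00.
2032-01-19 21:00 + 10 h = 2032-01-20 07:00.

2032-01-20 07:00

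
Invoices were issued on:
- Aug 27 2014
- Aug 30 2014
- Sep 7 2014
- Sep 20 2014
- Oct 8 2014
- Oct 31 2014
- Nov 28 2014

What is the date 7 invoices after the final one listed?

Gaps: 3, 8, 13, 18, 23, 28 days — each gap is 5 larger than the previous one.
Next gap: 33 days. Nov 28 2014 + 33 days = Dec 31 2014.
Next gap: 38 days. Dec 31 2014 + 38 days = Feb 7 2015.
Next gap: 43 days. Feb 7 2015 + 43 days = Mar 22 2015.
Next gap: 48 days. Mar 22 2015 + 48 days = May 9 2015.
Next gap: 53 days. May 9 2015 + 53 days = Jul 1 2015.
Next gap: 58 days. Jul 1 2015 + 58 days = Aug 28 2015.
Next gap: 63 days. Aug 28 2015 + 63 days = Oct 30 2015.

Oct 30 2015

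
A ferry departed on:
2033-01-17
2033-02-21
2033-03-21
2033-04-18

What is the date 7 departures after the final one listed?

2033-11-21

These are Mondays at 28- or 35-day spacing (35, 28, 28).
The pattern: 3rd Monday of the month.
May 2033 — 3rd Monday is 2033-05-16.
3rd Monday of June 2033: 2033-06-20.
3rd Monday of July 2033: 2033-07-18.
August 2033 — 3rd Monday is 2033-08-15.
September 2033 — 3rd Monday is 2033-09-19.
3rd Monday of October 2033: 2033-10-17.
3rd Monday of November 2033: 2033-11-21.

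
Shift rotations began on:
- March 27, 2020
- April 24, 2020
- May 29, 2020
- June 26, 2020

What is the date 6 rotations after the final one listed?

December 25, 2020

These are Fridays with 28, 35, 28-day gaps.
Each is the final Friday of its month — May 29, 2020 is past the 28th, so '4th Friday' doesn't fit.
July 2020 ends with Friday July 31, 2020.
August 2020 ends with Friday August 28, 2020.
September 2020 ends with Friday September 25, 2020.
Last Friday of October 2020: October 30, 2020.
Last Friday of November 2020: November 27, 2020.
Last Friday of December 2020: December 25, 2020.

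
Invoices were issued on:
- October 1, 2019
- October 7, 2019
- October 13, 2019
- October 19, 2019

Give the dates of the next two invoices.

The spacing is 6, 6, 6 days — always 6 days.
October 19, 2019 + 6 days = October 25, 2019.
October 25, 2019 + 6 days = October 31, 2019.

October 25, 2019; October 31, 2019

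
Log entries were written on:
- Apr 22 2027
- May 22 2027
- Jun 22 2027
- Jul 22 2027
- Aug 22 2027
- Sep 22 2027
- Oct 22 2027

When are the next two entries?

Gaps: 30, 31, 30, 31, 31, 30 days — not constant. Every event is on the 22nd of the month.
Pattern: the 22nd of each month.
November 2027: Nov 22 2027.
Next: December 2027 → Dec 22 2027.

Nov 22 2027, Dec 22 2027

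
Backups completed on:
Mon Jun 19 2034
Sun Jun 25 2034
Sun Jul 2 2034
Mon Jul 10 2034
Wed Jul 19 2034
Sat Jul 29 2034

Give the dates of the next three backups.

The spacing grows by 1 each time: 6, 7, 8, 9, 10 days.
Next gap: 11 days. Sat Jul 29 2034 + 11 days = Wed Aug 9 2034.
Next gap: 12 days. Wed Aug 9 2034 + 12 days = Mon Aug 21 2034.
Next gap: 13 days. Mon Aug 21 2034 + 13 days = Sun Sep 3 2034.

Wed Aug 9 2034, Mon Aug 21 2034, Sun Sep 3 2034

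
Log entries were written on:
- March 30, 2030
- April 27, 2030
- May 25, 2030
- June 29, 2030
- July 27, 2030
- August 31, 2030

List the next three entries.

Every date is a Saturday; gaps 28, 28, 35, 28, 35 days.
Each is the last Saturday of its month (at least one falls on the 29th or later, ruling out '4th Saturday').
September 2030 ends with Saturday September 28, 2030.
October 2030 ends with Saturday October 26, 2030.
Last Saturday of November 2030: November 30, 2030.

September 28, 2030; October 26, 2030; November 30, 2030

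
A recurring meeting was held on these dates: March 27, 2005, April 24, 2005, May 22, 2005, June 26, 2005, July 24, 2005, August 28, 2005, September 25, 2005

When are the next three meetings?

These are Sundays at 28- or 35-day spacing (28, 28, 35, 28, 35, 28).
The pattern: 4th Sunday of the month.
4th Sunday of October 2005: October 23, 2005.
4th Sunday of November 2005: November 27, 2005.
4th Sunday of December 2005: December 25, 2005.

October 23, 2005; November 27, 2005; December 25, 2005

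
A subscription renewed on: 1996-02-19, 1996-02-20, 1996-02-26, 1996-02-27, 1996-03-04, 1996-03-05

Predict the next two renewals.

1996-03-11, 1996-03-12

Gaps: 1, 6, 1, 6, 1 days — not constant, but cyclic with period 2.
The events fall on every Monday and Tuesday.
Next Monday: 1996-03-11.
The following Tuesday is 1996-03-12.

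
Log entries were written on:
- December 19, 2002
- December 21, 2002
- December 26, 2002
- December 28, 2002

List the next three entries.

January 2, 2003; January 4, 2003; January 9, 2003

Every event lands on a Thursday or Saturday (gaps cycle 2, 5, 2).
So the schedule is: every Thursday and Saturday.
The following Thursday is January 2, 2003.
The following Saturday is January 4, 2003.
The following Thursday is January 9, 2003.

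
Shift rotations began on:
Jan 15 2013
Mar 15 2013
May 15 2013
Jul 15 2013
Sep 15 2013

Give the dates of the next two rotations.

Gaps: 59, 61, 61, 62 days — not constant. Every event is on the 15th of the month.
Pattern: the 15th of every 2 months.
Next: November 2013 → Nov 15 2013.
Next: January 2014 → Jan 15 2014.

Nov 15 2013, Jan 15 2014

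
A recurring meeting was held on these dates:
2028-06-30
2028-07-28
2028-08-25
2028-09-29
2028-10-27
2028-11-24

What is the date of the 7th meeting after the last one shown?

These are Fridays with 28, 28, 35, 28, 28-day gaps.
Each is the final Friday of its month — 2028-06-30 is past the 28th, so '4th Friday' doesn't fit.
December 2028 ends with Friday 2028-12-29.
January 2029 ends with Friday 2029-01-26.
February 2029 ends with Friday 2029-02-23.
Last Friday of March 2029: 2029-03-30.
April 2029 ends with Friday 2029-04-27.
May 2029 ends with Friday 2029-05-25.
June 2029 ends with Friday 2029-06-29.

2029-06-29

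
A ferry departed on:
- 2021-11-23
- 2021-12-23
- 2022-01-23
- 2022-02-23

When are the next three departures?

Each date is the 23rd; the gaps (30, 31, 31) track the month lengths.
The rule is the 23rd of each month.
Next: March 2022 → 2022-03-23.
April 2022: 2022-04-23.
May 2022: 2022-05-23.

2022-03-23, 2022-04-23, 2022-05-23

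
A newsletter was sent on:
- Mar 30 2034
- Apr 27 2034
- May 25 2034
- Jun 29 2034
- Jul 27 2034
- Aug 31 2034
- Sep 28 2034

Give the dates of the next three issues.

All Thursdays; the gaps (28, 28, 35, 28, 35, 28) vary with month length.
This is the last Thursday of each month.
October 2034 ends with Thursday Oct 26 2034.
Last Thursday of November 2034: Nov 30 2034.
December 2034 ends with Thursday Dec 28 2034.

Oct 26 2034, Nov 30 2034, Dec 28 2034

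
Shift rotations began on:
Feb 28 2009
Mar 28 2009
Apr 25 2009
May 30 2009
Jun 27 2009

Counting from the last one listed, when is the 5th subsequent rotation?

Nov 28 2009

Every date is a Saturday; gaps 28, 28, 35, 28 days.
Each is the last Saturday of its month (at least one falls on the 29th or later, ruling out '4th Saturday').
July 2009 ends with Saturday Jul 25 2009.
August 2009 ends with Saturday Aug 29 2009.
Last Saturday of September 2009: Sep 26 2009.
October 2009 ends with Saturday Oct 31 2009.
Last Saturday of November 2009: Nov 28 2009.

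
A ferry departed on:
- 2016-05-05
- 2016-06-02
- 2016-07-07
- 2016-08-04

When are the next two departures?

All dates are Thursdays, 28, 35, 28 days apart.
Specifically, the 1st Thursday of each month.
September 2016 — 1st Thursday is 2016-09-01.
October 2016 — 1st Thursday is 2016-10-06.

2016-09-01, 2016-10-06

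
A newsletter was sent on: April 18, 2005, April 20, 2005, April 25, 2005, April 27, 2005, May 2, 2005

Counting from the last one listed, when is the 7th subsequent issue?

May 25, 2005

The gap pattern 2, 5, 2, 5 repeats every 2 events.
These are the Mondays and Wednesdays of each week.
Next Wednesday: May 4, 2005.
The following Monday is May 9, 2005.
Next Wednesday: May 11, 2005.
The following Monday is May 16, 2005.
The following Wednesday is May 18, 2005.
The following Monday is May 23, 2005.
The following Wednesday is May 25, 2005.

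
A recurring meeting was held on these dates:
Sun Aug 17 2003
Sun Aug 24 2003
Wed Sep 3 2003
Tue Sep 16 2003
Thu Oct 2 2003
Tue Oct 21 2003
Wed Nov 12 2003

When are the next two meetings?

Sun Dec 7 2003, Sun Jan 4 2004

The spacing grows by 3 each time: 7, 10, 13, 16, 19, 22 days.
Next gap: 25 days. Wed Nov 12 2003 + 25 days = Sun Dec 7 2003.
Next gap: 28 days. Sun Dec 7 2003 + 28 days = Sun Jan 4 2004.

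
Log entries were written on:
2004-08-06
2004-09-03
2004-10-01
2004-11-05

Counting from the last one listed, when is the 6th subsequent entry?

All dates are Fridays, 28, 28, 35 days apart.
Specifically, the 1st Friday of each month.
December 2004 — 1st Friday is 2004-12-03.
1st Friday of January 2005: 2005-01-07.
1st Friday of February 2005: 2005-02-04.
1st Friday of March 2005: 2005-03-04.
1st Friday of April 2005: 2005-04-01.
May 2005 — 1st Friday is 2005-05-06.

2005-05-06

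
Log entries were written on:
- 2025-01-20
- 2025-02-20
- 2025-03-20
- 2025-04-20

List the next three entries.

2025-05-20, 2025-06-20, 2025-07-20

The day-of-month is always 20 (31, 28, 31 days between events).
So this recurs on the 20th of each month.
May 2025: 2025-05-20.
Next: June 2025 → 2025-06-20.
Next: July 2025 → 2025-07-20.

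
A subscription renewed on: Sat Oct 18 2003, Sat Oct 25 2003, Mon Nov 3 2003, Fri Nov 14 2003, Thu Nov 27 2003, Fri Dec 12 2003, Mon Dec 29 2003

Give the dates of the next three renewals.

Gaps: 7, 9, 11, 13, 15, 17 days — each gap is 2 larger than the previous one.
Next gap: 19 days. Mon Dec 29 2003 + 19 days = Sat Jan 17 2004.
Next gap: 21 days. Sat Jan 17 2004 + 21 days = Sat Feb 7 2004.
Next gap: 23 days. Sat Feb 7 2004 + 23 days = Mon Mar 1 2004.

Sat Jan 17 2004, Sat Feb 7 2004, Mon Mar 1 2004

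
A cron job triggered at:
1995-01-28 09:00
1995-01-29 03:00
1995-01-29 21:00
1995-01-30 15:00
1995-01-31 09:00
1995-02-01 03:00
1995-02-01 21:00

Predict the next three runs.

1995-02-02 15:00, 1995-02-03 09:00, 1995-02-04 03:00

Spacing: 18, 18, 18, 18, 18, 18 h — constant 18 h.
1995-02-01 21:00 + 18 h = 1995-02-02 15:00.
1995-02-02 15:00 + 18 h = 1995-02-03 09:00.
1995-02-03 09:00 + 18 h = 1995-02-04 03:00.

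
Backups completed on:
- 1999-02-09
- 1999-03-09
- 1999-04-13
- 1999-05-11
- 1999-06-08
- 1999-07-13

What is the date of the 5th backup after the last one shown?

1999-12-14

All dates are Tuesdays, 28, 35, 28, 28, 35 days apart.
Specifically, the 2nd Tuesday of each month.
2nd Tuesday of August 1999: 1999-08-10.
September 1999 — 2nd Tuesday is 1999-09-14.
2nd Tuesday of October 1999: 1999-10-12.
November 1999 — 2nd Tuesday is 1999-11-09.
December 1999 — 2nd Tuesday is 1999-12-14.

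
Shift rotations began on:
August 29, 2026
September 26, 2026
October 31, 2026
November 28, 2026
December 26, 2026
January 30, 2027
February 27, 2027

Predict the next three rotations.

March 27, 2027; April 24, 2027; May 29, 2027

All Saturdays; the gaps (28, 35, 28, 28, 35, 28) vary with month length.
This is the last Saturday of each month.
March 2027 ends with Saturday March 27, 2027.
Last Saturday of April 2027: April 24, 2027.
May 2027 ends with Saturday May 29, 2027.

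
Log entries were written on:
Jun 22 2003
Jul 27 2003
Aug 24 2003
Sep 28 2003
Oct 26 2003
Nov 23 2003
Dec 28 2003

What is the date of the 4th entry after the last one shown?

Apr 25 2004

These are Sundays at 28- or 35-day spacing (35, 28, 35, 28, 28, 35).
The pattern: 4th Sunday of the month.
January 2004 — 4th Sunday is Jan 25 2004.
4th Sunday of February 2004: Feb 22 2004.
March 2004 — 4th Sunday is Mar 28 2004.
4th Sunday of April 2004: Apr 25 2004.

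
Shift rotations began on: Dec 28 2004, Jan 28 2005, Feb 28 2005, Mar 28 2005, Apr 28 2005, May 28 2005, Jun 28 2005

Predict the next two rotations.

Gaps: 31, 31, 28, 31, 30, 31 days — not constant. Every event is on the 28th of the month.
Pattern: the 28th of each month.
Next: July 2005 → Jul 28 2005.
Next: August 2005 → Aug 28 2005.

Jul 28 2005, Aug 28 2005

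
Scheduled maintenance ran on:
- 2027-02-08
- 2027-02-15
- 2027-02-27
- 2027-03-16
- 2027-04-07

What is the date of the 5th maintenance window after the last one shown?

The spacing grows by 5 each time: 7, 12, 17, 22 days.
Next gap: 27 days. 2027-04-07 + 27 days = 2027-05-04.
Next gap: 32 days. 2027-05-04 + 32 days = 2027-06-05.
Next gap: 37 days. 2027-06-05 + 37 days = 2027-07-12.
Next gap: 42 days. 2027-07-12 + 42 days = 2027-08-23.
Next gap: 47 days. 2027-08-23 + 47 days = 2027-10-09.

2027-10-09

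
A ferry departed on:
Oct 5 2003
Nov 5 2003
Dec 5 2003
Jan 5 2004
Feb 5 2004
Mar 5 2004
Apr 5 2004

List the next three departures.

Gaps: 31, 30, 31, 31, 29, 31 days — not constant. Every event is on the 5th of the month.
Pattern: the 5th of each month.
Next: May 2004 → May 5 2004.
Next: June 2004 → Jun 5 2004.
July 2004: Jul 5 2004.

May 5 2004, Jun 5 2004, Jul 5 2004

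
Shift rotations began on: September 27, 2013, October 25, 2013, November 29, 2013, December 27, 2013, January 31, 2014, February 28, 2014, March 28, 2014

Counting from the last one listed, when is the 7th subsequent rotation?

October 31, 2014

These are Fridays with 28, 35, 28, 35, 28, 28-day gaps.
Each is the final Friday of its month — November 29, 2013 is past the 28th, so '4th Friday' doesn't fit.
Last Friday of April 2014: April 25, 2014.
Last Friday of May 2014: May 30, 2014.
Last Friday of June 2014: June 27, 2014.
July 2014 ends with Friday July 25, 2014.
Last Friday of August 2014: August 29, 2014.
September 2014 ends with Friday September 26, 2014.
Last Friday of October 2014: October 31, 2014.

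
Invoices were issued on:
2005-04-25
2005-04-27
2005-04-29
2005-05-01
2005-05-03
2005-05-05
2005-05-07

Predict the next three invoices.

2005-05-09, 2005-05-11, 2005-05-13

Every event comes 2 days after the last (2, 2, 2, 2, 2, 2).
2005-05-07 + 2 days = 2005-05-09.
2005-05-09 + 2 days = 2005-05-11.
2005-05-11 + 2 days = 2005-05-13.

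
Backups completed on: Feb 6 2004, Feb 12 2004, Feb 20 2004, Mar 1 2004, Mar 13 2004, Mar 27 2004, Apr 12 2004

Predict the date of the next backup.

Apr 30 2004

Intervals are 6, 8, 10, 12, 14, 16 days — an arithmetic progression with common difference 2.
Next gap: 18 days. Apr 12 2004 + 18 days = Apr 30 2004.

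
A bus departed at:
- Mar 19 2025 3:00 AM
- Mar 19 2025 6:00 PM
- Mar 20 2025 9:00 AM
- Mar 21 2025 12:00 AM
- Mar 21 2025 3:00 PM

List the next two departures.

The interval is a steady 15 hours (15, 15, 15, 15).
Mar 21 2025 3:00 PM + 15 h = Mar 22 2025 6:00 AM.
Mar 22 2025 6:00 AM + 15 h = Mar 22 2025 9:00 PM.

Mar 22 2025 6:00 AM, Mar 22 2025 9:00 PM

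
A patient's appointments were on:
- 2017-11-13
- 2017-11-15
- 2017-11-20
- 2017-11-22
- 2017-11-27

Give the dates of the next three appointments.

Gaps: 2, 5, 2, 5 days — not constant, but cyclic with period 2.
The events fall on every Monday and Wednesday.
Next Wednesday: 2017-11-29.
The following Monday is 2017-12-04.
Next Wednesday: 2017-12-06.

2017-11-29, 2017-12-04, 2017-12-06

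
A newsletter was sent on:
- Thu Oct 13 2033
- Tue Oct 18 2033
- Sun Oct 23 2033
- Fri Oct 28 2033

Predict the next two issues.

Wed Nov 2 2033, Mon Nov 7 2033

Gaps between consecutive events: 5, 5, 5 days — a constant 5-day interval.
Fri Oct 28 2033 + 5 days = Wed Nov 2 2033.
Wed Nov 2 2033 + 5 days = Mon Nov 7 2033.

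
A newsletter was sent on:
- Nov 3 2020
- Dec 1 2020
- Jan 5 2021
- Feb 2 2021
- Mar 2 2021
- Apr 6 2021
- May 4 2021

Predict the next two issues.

All dates are Tuesdays, 28, 35, 28, 28, 35, 28 days apart.
Specifically, the 1st Tuesday of each month.
June 2021 — 1st Tuesday is Jun 1 2021.
1st Tuesday of July 2021: Jul 6 2021.

Jun 1 2021, Jul 6 2021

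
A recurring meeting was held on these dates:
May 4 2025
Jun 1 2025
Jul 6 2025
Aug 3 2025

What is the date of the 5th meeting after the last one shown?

Jan 4 2026

These are Sundays at 28- or 35-day spacing (28, 35, 28).
The pattern: 1st Sunday of the month.
September 2025 — 1st Sunday is Sep 7 2025.
1st Sunday of October 2025: Oct 5 2025.
November 2025 — 1st Sunday is Nov 2 2025.
December 2025 — 1st Sunday is Dec 7 2025.
January 2026 — 1st Sunday is Jan 4 2026.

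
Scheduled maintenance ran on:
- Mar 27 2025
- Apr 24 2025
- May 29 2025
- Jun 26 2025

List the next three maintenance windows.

Jul 31 2025, Aug 28 2025, Sep 25 2025

All Thursdays; the gaps (28, 35, 28) vary with month length.
This is the last Thursday of each month.
Last Thursday of July 2025: Jul 31 2025.
August 2025 ends with Thursday Aug 28 2025.
Last Thursday of September 2025: Sep 25 2025.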